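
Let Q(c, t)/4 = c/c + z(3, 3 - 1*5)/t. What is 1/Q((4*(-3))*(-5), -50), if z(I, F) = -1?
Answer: 25/102 ≈ 0.24510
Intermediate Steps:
Q(c, t) = 4 - 4/t (Q(c, t) = 4*(c/c - 1/t) = 4*(1 - 1/t) = 4 - 4/t)
1/Q((4*(-3))*(-5), -50) = 1/(4 - 4/(-50)) = 1/(4 - 4*(-1/50)) = 1/(4 + 2/25) = 1/(102/25) = 25/102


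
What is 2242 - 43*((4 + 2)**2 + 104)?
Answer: -3778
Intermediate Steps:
2242 - 43*((4 + 2)**2 + 104) = 2242 - 43*(6**2 + 104) = 2242 - 43*(36 + 104) = 2242 - 43*140 = 2242 - 1*6020 = 2242 - 6020 = -3778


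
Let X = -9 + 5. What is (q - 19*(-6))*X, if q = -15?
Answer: -396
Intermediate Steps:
X = -4
(q - 19*(-6))*X = (-15 - 19*(-6))*(-4) = (-15 + 114)*(-4) = 99*(-4) = -396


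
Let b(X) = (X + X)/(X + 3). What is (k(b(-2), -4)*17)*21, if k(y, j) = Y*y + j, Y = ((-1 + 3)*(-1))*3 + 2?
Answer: 4284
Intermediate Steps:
b(X) = 2*X/(3 + X) (b(X) = (2*X)/(3 + X) = 2*X/(3 + X))
Y = -4 (Y = (2*(-1))*3 + 2 = -2*3 + 2 = -6 + 2 = -4)
k(y, j) = j - 4*y (k(y, j) = -4*y + j = j - 4*y)
(k(b(-2), -4)*17)*21 = ((-4 - 8*(-2)/(3 - 2))*17)*21 = ((-4 - 8*(-2)/1)*17)*21 = ((-4 - 8*(-2))*17)*21 = ((-4 - 4*(-4))*17)*21 = ((-4 + 16)*17)*21 = (12*17)*21 = 204*21 = 4284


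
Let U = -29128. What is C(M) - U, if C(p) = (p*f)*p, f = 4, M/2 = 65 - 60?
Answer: 29528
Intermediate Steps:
M = 10 (M = 2*(65 - 60) = 2*5 = 10)
C(p) = 4*p**2 (C(p) = (p*4)*p = (4*p)*p = 4*p**2)
C(M) - U = 4*10**2 - 1*(-29128) = 4*100 + 29128 = 400 + 29128 = 29528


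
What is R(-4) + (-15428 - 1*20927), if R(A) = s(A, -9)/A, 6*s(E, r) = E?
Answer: -218129/6 ≈ -36355.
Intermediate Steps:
s(E, r) = E/6
R(A) = 1/6 (R(A) = (A/6)/A = 1/6)
R(-4) + (-15428 - 1*20927) = 1/6 + (-15428 - 1*20927) = 1/6 + (-15428 - 20927) = 1/6 - 36355 = -218129/6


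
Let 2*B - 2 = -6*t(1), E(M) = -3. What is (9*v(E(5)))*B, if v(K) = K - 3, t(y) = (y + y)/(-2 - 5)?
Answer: -702/7 ≈ -100.29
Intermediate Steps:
t(y) = -2*y/7 (t(y) = (2*y)/(-7) = (2*y)*(-1/7) = -2*y/7)
v(K) = -3 + K
B = 13/7 (B = 1 + (-(-12)/7)/2 = 1 + (-6*(-2/7))/2 = 1 + (1/2)*(12/7) = 1 + 6/7 = 13/7 ≈ 1.8571)
(9*v(E(5)))*B = (9*(-3 - 3))*(13/7) = (9*(-6))*(13/7) = -54*13/7 = -702/7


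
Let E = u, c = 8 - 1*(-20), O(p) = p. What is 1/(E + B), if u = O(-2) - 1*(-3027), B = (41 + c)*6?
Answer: 1/3439 ≈ 0.00029078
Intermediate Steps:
c = 28 (c = 8 + 20 = 28)
B = 414 (B = (41 + 28)*6 = 69*6 = 414)
u = 3025 (u = -2 - 1*(-3027) = -2 + 3027 = 3025)
E = 3025
1/(E + B) = 1/(3025 + 414) = 1/3439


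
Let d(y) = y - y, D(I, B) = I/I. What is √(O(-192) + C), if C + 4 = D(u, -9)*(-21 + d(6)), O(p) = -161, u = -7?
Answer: I*√186 ≈ 13.638*I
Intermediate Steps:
D(I, B) = 1
d(y) = 0
C = -25 (C = -4 + 1*(-21 + 0) = -4 + 1*(-21) = -4 - 21 = -25)
√(O(-192) + C) = √(-161 - 25) = √(-186) = I*√186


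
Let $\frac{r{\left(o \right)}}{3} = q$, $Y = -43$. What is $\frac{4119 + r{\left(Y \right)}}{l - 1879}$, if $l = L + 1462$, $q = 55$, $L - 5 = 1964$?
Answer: $\frac{1071}{388} \approx 2.7603$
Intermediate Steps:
$L = 1969$ ($L = 5 + 1964 = 1969$)
$r{\left(o \right)} = 165$ ($r{\left(o \right)} = 3 \cdot 55 = 165$)
$l = 3431$ ($l = 1969 + 1462 = 3431$)
$\frac{4119 + r{\left(Y \right)}}{l - 1879} = \frac{4119 + 165}{3431 - 1879} = \frac{4284}{3431 - 1879} = \frac{4284}{1552} = 4284 \cdot \frac{1}{1552} = \frac{1071}{388}$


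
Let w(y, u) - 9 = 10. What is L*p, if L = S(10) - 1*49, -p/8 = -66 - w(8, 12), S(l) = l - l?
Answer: -33320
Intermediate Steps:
S(l) = 0
w(y, u) = 19 (w(y, u) = 9 + 10 = 19)
p = 680 (p = -8*(-66 - 1*19) = -8*(-66 - 19) = -8*(-85) = 680)
L = -49 (L = 0 - 1*49 = 0 - 49 = -49)
L*p = -49*680 = -33320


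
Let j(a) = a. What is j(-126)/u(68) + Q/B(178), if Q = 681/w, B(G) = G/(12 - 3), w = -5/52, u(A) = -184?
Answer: -14632533/40940 ≈ -357.41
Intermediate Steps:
w = -5/52 (w = -5*1/52 = -5/52 ≈ -0.096154)
B(G) = G/9
Q = -35412/5 (Q = 681/(-5/52) = -52/5*681 = -35412/5 ≈ -7082.4)
j(-126)/u(68) + Q/B(178) = -126/(-184) - 35412/(5*((⅑)*178)) = -126*(-1/184) - 35412/(5*178/9) = 63/92 - 35412/5*9/178 = 63/92 - 159354/445 = -14632533/40940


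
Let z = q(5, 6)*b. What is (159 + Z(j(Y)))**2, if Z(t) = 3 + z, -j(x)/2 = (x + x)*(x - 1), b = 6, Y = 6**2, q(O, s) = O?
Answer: 36864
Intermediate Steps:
Y = 36
z = 30 (z = 5*6 = 30)
j(x) = -4*x*(-1 + x) (j(x) = -2*(x + x)*(x - 1) = -2*2*x*(-1 + x) = -4*x*(-1 + x))
Z(t) = 33 (Z(t) = 3 + 30 = 33)
(159 + Z(j(Y)))**2 = (159 + 33)**2 = 192**2 = 36864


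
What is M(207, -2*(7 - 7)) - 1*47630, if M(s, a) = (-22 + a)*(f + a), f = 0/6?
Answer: -47630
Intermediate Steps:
f = 0 (f = (⅙)*0 = 0)
M(s, a) = a*(-22 + a) (M(s, a) = (-22 + a)*(0 + a) = (-22 + a)*a = a*(-22 + a))
M(207, -2*(7 - 7)) - 1*47630 = (-2*(7 - 7))*(-22 - 2*(7 - 7)) - 1*47630 = (-2*0)*(-22 - 2*0) - 47630 = 0*(-22 + 0) - 47630 = 0*(-22) - 47630 = 0 - 47630 = -47630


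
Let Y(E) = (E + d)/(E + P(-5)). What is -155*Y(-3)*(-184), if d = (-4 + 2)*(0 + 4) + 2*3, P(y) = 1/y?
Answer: 89125/2 ≈ 44563.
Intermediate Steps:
d = -2 (d = -2*4 + 6 = -8 + 6 = -2)
Y(E) = (-2 + E)/(-⅕ + E) (Y(E) = (E - 2)/(E + 1/(-5)) = (-2 + E)/(E - ⅕) = (-2 + E)/(-⅕ + E))
-155*Y(-3)*(-184) = -775*(-2 - 3)/(-1 + 5*(-3))*(-184) = -775*(-5)/(-1 - 15)*(-184) = -775*(-5)/(-16)*(-184) = -775*(-1)*(-5)/16*(-184) = -155*25/16*(-184) = -3875/16*(-184) = 89125/2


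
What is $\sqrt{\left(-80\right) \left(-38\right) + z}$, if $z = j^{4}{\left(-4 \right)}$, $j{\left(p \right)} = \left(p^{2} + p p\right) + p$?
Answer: $4 \sqrt{38606} \approx 785.94$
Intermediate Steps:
$j{\left(p \right)} = p + 2 p^{2}$ ($j{\left(p \right)} = \left(p^{2} + p^{2}\right) + p = 2 p^{2} + p = p + 2 p^{2}$)
$z = 614656$ ($z = \left(- 4 \left(1 + 2 \left(-4\right)\right)\right)^{4} = \left(- 4 \left(1 - 8\right)\right)^{4} = \left(\left(-4\right) \left(-7\right)\right)^{4} = 28^{4} = 614656$)
$\sqrt{\left(-80\right) \left(-38\right) + z} = \sqrt{\left(-80\right) \left(-38\right) + 614656} = \sqrt{3040 + 614656} = \sqrt{617696} = 4 \sqrt{38606}$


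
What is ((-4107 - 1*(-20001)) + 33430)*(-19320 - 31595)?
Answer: -2511331460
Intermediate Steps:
((-4107 - 1*(-20001)) + 33430)*(-19320 - 31595) = ((-4107 + 20001) + 33430)*(-50915) = (15894 + 33430)*(-50915) = 49324*(-50915) = -2511331460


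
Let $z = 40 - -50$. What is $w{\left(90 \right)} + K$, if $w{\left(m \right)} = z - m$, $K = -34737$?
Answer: $-34737$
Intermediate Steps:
$z = 90$ ($z = 40 + 50 = 90$)
$w{\left(m \right)} = 90 - m$
$w{\left(90 \right)} + K = \left(90 - 90\right) - 34737 = 0 - 34737 = -34737$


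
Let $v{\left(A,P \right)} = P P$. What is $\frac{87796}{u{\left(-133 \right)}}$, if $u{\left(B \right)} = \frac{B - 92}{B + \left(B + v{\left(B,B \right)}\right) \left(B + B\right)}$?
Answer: $\frac{410009866084}{225} \approx 1.8223 \cdot 10^{9}$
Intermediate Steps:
$v{\left(A,P \right)} = P^{2}$
$u{\left(B \right)} = \frac{-92 + B}{B + 2 B \left(B + B^{2}\right)}$ ($u{\left(B \right)} = \frac{B - 92}{B + \left(B + B^{2}\right) \left(B + B\right)} = \frac{-92 + B}{B + \left(B + B^{2}\right) 2 B} = \frac{-92 + B}{B + 2 B \left(B + B^{2}\right)}$)
$\frac{87796}{u{\left(-133 \right)}} = \frac{87796}{\frac{1}{-133} \frac{1}{1 + 2 \left(-133\right) + 2 \left(-133\right)^{2}} \left(-92 - 133\right)} = \frac{87796}{\left(- \frac{1}{133}\right) \frac{1}{1 - 266 + 2 \cdot 17689} \left(-225\right)} = \frac{87796}{\left(- \frac{1}{133}\right) \frac{1}{1 - 266 + 35378} \left(-225\right)} = \frac{87796}{\left(- \frac{1}{133}\right) \frac{1}{35113} \left(-225\right)} = \frac{87796}{\frac{225}{4670029}} = 87796 \cdot \frac{4670029}{225} = \frac{410009866084}{225}$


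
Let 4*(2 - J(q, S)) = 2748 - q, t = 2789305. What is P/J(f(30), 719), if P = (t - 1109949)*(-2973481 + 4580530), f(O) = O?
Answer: -5397614760888/1355 ≈ -3.9835e+9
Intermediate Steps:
J(q, S) = -685 + q/4 (J(q, S) = 2 - (2748 - q)/4 = 2 + (-687 + q/4) = -685 + q/4)
P = 2698807380444 (P = (2789305 - 1109949)*(-2973481 + 4580530) = 1679356*1607049 = 2698807380444)
P/J(f(30), 719) = 2698807380444/(-685 + (1/4)*30) = 2698807380444/(-685 + 15/2) = 2698807380444/(-1355/2) = 2698807380444*(-2/1355) = -5397614760888/1355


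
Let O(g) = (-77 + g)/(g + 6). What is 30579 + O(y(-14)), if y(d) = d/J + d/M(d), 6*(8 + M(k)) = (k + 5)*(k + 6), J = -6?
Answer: 886322/29 ≈ 30563.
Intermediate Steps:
M(k) = -8 + (5 + k)*(6 + k)/6 (M(k) = -8 + ((k + 5)*(k + 6))/6 = -8 + ((5 + k)*(6 + k))/6 = -8 + (5 + k)*(6 + k)/6)
y(d) = -d/6 + d/(-3 + d²/6 + 11*d/6) (y(d) = d/(-6) + d/(-3 + d²/6 + 11*d/6) = d*(-⅙) + d/(-3 + d²/6 + 11*d/6) = -d/6 + d/(-3 + d²/6 + 11*d/6))
O(g) = (-77 + g)/(6 + g)
30579 + O(y(-14)) = 30579 + (-77 + (⅙)*(-14)*(54 - 1*(-14)² - 11*(-14))/(-18 + (-14)² + 11*(-14)))/(6 + (⅙)*(-14)*(54 - 1*(-14)² - 11*(-14))/(-18 + (-14)² + 11*(-14))) = 30579 + (-77 + (⅙)*(-14)*(54 - 1*196 + 154)/(-18 + 196 - 154))/(6 + (⅙)*(-14)*(54 - 1*196 + 154)/(-18 + 196 - 154)) = 30579 + (-77 + (⅙)*(-14)*(54 - 196 + 154)/24)/(6 + (⅙)*(-14)*(54 - 196 + 154)/24) = 30579 + (-77 + (⅙)*(-14)*(1/24)*12)/(6 + (⅙)*(-14)*(1/24)*12) = 30579 + (-77 - 7/6)/(6 - 7/6) = 30579 - 469/6/(29/6) = 30579 + (6/29)*(-469/6) = 30579 - 469/29 = 886322/29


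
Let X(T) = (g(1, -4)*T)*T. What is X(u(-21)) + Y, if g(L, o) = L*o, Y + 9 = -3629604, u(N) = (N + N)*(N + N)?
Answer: -16076397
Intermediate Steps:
u(N) = 4*N**2 (u(N) = (2*N)*(2*N) = 4*N**2)
Y = -3629613 (Y = -9 - 3629604 = -3629613)
X(T) = -4*T**2 (X(T) = ((1*(-4))*T)*T = (-4*T)*T = -4*T**2)
X(u(-21)) + Y = -4*(4*(-21)**2)**2 - 3629613 = -4*(4*441)**2 - 3629613 = -4*1764**2 - 3629613 = -4*3111696 - 3629613 = -12446784 - 3629613 = -16076397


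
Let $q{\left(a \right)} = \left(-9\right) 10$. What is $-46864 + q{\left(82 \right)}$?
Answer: $-46954$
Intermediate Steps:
$q{\left(a \right)} = -90$
$-46864 + q{\left(82 \right)} = -46864 - 90 = -46954$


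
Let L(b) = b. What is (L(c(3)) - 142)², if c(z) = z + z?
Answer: 18496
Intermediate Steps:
c(z) = 2*z
(L(c(3)) - 142)² = (2*3 - 142)² = (6 - 142)² = (-136)² = 18496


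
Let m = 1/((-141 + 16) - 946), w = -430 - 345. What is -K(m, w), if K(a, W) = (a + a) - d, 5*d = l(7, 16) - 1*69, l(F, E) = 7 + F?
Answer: -11779/1071 ≈ -10.998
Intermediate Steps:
d = -11 (d = ((7 + 7) - 1*69)/5 = (14 - 69)/5 = (⅕)*(-55) = -11)
w = -775
m = -1/1071 (m = 1/(-125 - 946) = 1/(-1071) = -1/1071 ≈ -0.00093371)
K(a, W) = 11 + 2*a (K(a, W) = (a + a) - 1*(-11) = 2*a + 11 = 11 + 2*a)
-K(m, w) = -(11 + 2*(-1/1071)) = -(11 - 2/1071) = -1*11779/1071 = -11779/1071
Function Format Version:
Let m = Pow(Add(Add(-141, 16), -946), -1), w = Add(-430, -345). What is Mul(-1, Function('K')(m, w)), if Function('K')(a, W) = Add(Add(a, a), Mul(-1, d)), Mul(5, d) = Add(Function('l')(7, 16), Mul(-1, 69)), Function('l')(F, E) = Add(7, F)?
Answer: Rational(-11779, 1071) ≈ -10.998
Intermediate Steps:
d = -11 (d = Mul(Rational(1, 5), Add(Add(7, 7), Mul(-1, 69))) = Mul(Rational(1, 5), Add(14, -69)) = Mul(Rational(1, 5), -55) = -11)
w = -775
m = Rational(-1, 1071) (m = Pow(Add(-125, -946), -1) = Pow(-1071, -1) = Rational(-1, 1071) ≈ -0.00093371)
Function('K')(a, W) = Add(11, Mul(2, a)) (Function('K')(a, W) = Add(Add(a, a), Mul(-1, -11)) = Add(Mul(2, a), 11) = Add(11, Mul(2, a)))
Mul(-1, Function('K')(m, w)) = Mul(-1, Add(11, Mul(2, Rational(-1, 1071)))) = Mul(-1, Add(11, Rational(-2, 1071))) = Mul(-1, Rational(11779, 1071)) = Rational(-11779, 1071)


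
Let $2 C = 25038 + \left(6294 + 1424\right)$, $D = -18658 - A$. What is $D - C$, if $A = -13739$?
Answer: $-21297$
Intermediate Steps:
$D = -4919$ ($D = -18658 - -13739 = -18658 + 13739 = -4919$)
$C = 16378$ ($C = \frac{25038 + \left(6294 + 1424\right)}{2} = \frac{25038 + 7718}{2} = \frac{1}{2} \cdot 32756 = 16378$)
$D - C = -4919 - 16378 = -21297$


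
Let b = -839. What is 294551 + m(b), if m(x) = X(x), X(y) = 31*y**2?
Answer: 22116102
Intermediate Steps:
m(x) = 31*x**2
294551 + m(b) = 294551 + 31*(-839)**2 = 294551 + 31*703921 = 294551 + 21821551 = 22116102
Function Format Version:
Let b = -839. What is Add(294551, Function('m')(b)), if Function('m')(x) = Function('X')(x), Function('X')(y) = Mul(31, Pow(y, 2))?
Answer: 22116102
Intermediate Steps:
Function('m')(x) = Mul(31, Pow(x, 2))
Add(294551, Function('m')(b)) = Add(294551, Mul(31, Pow(-839, 2))) = Add(294551, Mul(31, 703921)) = Add(294551, 21821551) = 22116102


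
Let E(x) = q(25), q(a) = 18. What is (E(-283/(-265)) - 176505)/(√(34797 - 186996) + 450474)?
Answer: -8833644982/22547441875 + 176487*I*√1879/22547441875 ≈ -0.39178 + 0.0003393*I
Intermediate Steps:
E(x) = 18
(E(-283/(-265)) - 176505)/(√(34797 - 186996) + 450474) = (18 - 176505)/(√(34797 - 186996) + 450474) = -176487/(√(-152199) + 450474) = -176487/(9*I*√1879 + 450474) = -176487/(450474 + 9*I*√1879)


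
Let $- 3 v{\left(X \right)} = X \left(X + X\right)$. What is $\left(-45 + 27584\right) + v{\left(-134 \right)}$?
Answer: $\frac{46705}{3} \approx 15568.0$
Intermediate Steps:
$v{\left(X \right)} = - \frac{2 X^{2}}{3}$ ($v{\left(X \right)} = - \frac{X \left(X + X\right)}{3} = - \frac{X 2 X}{3} = - \frac{2 X^{2}}{3}$)
$\left(-45 + 27584\right) + v{\left(-134 \right)} = \left(-45 + 27584\right) - \frac{2 \left(-134\right)^{2}}{3} = 27539 - \frac{35912}{3} = \frac{46705}{3}$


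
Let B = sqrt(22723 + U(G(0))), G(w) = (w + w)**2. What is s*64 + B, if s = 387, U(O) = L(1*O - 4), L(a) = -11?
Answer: 24768 + 2*sqrt(5678) ≈ 24919.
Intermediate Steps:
G(w) = 4*w**2 (G(w) = (2*w)**2 = 4*w**2)
U(O) = -11
B = 2*sqrt(5678) (B = sqrt(22723 - 11) = sqrt(22712) = 2*sqrt(5678) ≈ 150.71)
s*64 + B = 387*64 + 2*sqrt(5678) = 24768 + 2*sqrt(5678)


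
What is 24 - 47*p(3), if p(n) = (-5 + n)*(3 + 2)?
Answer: 494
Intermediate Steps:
p(n) = -25 + 5*n (p(n) = (-5 + n)*5 = -25 + 5*n)
24 - 47*p(3) = 24 - 47*(-25 + 5*3) = 24 - 47*(-25 + 15) = 24 - 47*(-10) = 24 + 470 = 494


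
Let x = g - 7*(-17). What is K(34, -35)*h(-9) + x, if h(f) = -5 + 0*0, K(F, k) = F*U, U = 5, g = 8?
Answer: -723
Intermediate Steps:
K(F, k) = 5*F (K(F, k) = F*5 = 5*F)
x = 127 (x = 8 - 7*(-17) = 8 + 119 = 127)
h(f) = -5 (h(f) = -5 + 0 = -5)
K(34, -35)*h(-9) + x = (5*34)*(-5) + 127 = 170*(-5) + 127 = -850 + 127 = -723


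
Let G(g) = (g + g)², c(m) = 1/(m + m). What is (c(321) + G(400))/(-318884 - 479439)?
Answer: -410880001/512523366 ≈ -0.80168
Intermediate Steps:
c(m) = 1/(2*m)
G(g) = 4*g² (G(g) = (2*g)² = 4*g²)
(c(321) + G(400))/(-318884 - 479439) = ((½)/321 + 4*400²)/(-318884 - 479439) = ((½)*(1/321) + 4*160000)/(-798323) = (1/642 + 640000)*(-1/798323) = (410880001/642)*(-1/798323) = -410880001/512523366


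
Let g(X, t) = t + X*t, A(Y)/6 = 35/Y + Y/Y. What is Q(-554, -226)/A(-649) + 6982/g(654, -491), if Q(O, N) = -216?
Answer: -3759133084/98732735 ≈ -38.074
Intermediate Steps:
A(Y) = 6 + 210/Y (A(Y) = 6*(35/Y + Y/Y) = 6*(35/Y + 1) = 6*(1 + 35/Y) = 6 + 210/Y)
Q(-554, -226)/A(-649) + 6982/g(654, -491) = -216/(6 + 210/(-649)) + 6982/((-491*(1 + 654))) = -216/(6 + 210*(-1/649)) + 6982/((-491*655)) = -216/(6 - 210/649) + 6982/(-321605) = -216/3684/649 + 6982*(-1/321605) = -216*649/3684 - 6982/321605 = -11682/307 - 6982/321605 = -3759133084/98732735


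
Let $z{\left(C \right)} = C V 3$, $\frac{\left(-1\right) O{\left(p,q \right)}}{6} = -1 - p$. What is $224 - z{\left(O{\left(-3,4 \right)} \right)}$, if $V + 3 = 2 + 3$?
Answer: $296$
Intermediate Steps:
$O{\left(p,q \right)} = 6 + 6 p$ ($O{\left(p,q \right)} = - 6 \left(-1 - p\right) = 6 + 6 p$)
$V = 2$ ($V = -3 + \left(2 + 3\right) = -3 + 5 = 2$)
$z{\left(C \right)} = 6 C$ ($z{\left(C \right)} = C 2 \cdot 3 = 2 C 3 = 6 C$)
$224 - z{\left(O{\left(-3,4 \right)} \right)} = 224 - 6 \left(6 + 6 \left(-3\right)\right) = 224 - 6 \left(6 - 18\right) = 224 - 6 \left(-12\right) = 224 - -72 = 224 + 72 = 296$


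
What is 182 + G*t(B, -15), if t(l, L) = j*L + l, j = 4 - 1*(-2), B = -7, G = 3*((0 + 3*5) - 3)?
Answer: -3310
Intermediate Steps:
G = 36 (G = 3*((0 + 15) - 3) = 3*(15 - 3) = 3*12 = 36)
j = 6 (j = 4 + 2 = 6)
t(l, L) = l + 6*L (t(l, L) = 6*L + l = l + 6*L)
182 + G*t(B, -15) = 182 + 36*(-7 + 6*(-15)) = 182 + 36*(-7 - 90) = 182 + 36*(-97) = 182 - 3492 = -3310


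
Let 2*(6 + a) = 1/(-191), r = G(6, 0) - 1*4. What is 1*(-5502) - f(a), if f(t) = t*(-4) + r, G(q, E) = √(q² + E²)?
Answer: -1055850/191 ≈ -5528.0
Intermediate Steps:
G(q, E) = √(E² + q²)
r = 2 (r = √(0² + 6²) - 1*4 = √(0 + 36) - 4 = √36 - 4 = 6 - 4 = 2)
a = -2293/382 (a = -6 + (½)/(-191) = -6 + (½)*(-1/191) = -6 - 1/382 = -2293/382 ≈ -6.0026)
f(t) = 2 - 4*t (f(t) = t*(-4) + 2 = -4*t + 2 = 2 - 4*t)
1*(-5502) - f(a) = 1*(-5502) - (2 - 4*(-2293/382)) = -5502 - (2 + 4586/191) = -5502 - 1*4968/191 = -5502 - 4968/191 = -1055850/191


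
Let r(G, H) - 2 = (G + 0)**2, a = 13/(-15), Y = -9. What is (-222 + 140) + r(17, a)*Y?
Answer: -2701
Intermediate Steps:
a = -13/15 (a = 13*(-1/15) = -13/15 ≈ -0.86667)
r(G, H) = 2 + G**2 (r(G, H) = 2 + (G + 0)**2 = 2 + G**2)
(-222 + 140) + r(17, a)*Y = (-222 + 140) + (2 + 17**2)*(-9) = -82 + (2 + 289)*(-9) = -82 + 291*(-9) = -82 - 2619 = -2701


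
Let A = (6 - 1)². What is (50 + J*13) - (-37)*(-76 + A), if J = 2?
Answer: -1811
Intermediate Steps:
A = 25 (A = 5² = 25)
(50 + J*13) - (-37)*(-76 + A) = (50 + 2*13) - (-37)*(-76 + 25) = (50 + 26) - (-37)*(-51) = 76 - 1*1887 = 76 - 1887 = -1811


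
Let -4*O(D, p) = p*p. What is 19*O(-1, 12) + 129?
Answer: -555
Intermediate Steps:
O(D, p) = -p**2/4 (O(D, p) = -p*p/4 = -p**2/4)
19*O(-1, 12) + 129 = 19*(-1/4*12**2) + 129 = 19*(-1/4*144) + 129 = 19*(-36) + 129 = -684 + 129 = -555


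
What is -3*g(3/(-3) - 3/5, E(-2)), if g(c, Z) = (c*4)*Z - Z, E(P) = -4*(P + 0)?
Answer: 888/5 ≈ 177.60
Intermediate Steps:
E(P) = -4*P
g(c, Z) = -Z + 4*Z*c (g(c, Z) = (4*c)*Z - Z = 4*Z*c - Z = -Z + 4*Z*c)
-3*g(3/(-3) - 3/5, E(-2)) = -3*(-4*(-2))*(-1 + 4*(3/(-3) - 3/5)) = -24*(-1 + 4*(3*(-⅓) - 3*⅕)) = -24*(-1 + 4*(-1 - ⅗)) = -24*(-1 + 4*(-8/5)) = -24*(-1 - 32/5) = -24*(-37)/5 = -3*(-296/5) = 888/5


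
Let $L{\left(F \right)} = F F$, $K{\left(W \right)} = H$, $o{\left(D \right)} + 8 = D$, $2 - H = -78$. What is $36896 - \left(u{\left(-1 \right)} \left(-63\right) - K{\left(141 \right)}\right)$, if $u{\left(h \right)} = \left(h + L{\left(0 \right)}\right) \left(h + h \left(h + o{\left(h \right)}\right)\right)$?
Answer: $36409$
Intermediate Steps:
$H = 80$ ($H = 2 - -78 = 2 + 78 = 80$)
$o{\left(D \right)} = -8 + D$
$K{\left(W \right)} = 80$
$L{\left(F \right)} = F^{2}$
$u{\left(h \right)} = h \left(h + h \left(-8 + 2 h\right)\right)$ ($u{\left(h \right)} = \left(h + 0^{2}\right) \left(h + h \left(h + \left(-8 + h\right)\right)\right) = \left(h + 0\right) \left(h + h \left(-8 + 2 h\right)\right) = h \left(h + h \left(-8 + 2 h\right)\right)$)
$36896 - \left(u{\left(-1 \right)} \left(-63\right) - K{\left(141 \right)}\right) = 36896 - \left(\left(-1\right)^{2} \left(-7 + 2 \left(-1\right)\right) \left(-63\right) - 80\right) = 36896 - \left(1 \left(-7 - 2\right) \left(-63\right) - 80\right) = 36896 - \left(1 \left(-9\right) \left(-63\right) - 80\right) = 36896 - \left(\left(-9\right) \left(-63\right) - 80\right) = 36896 - \left(567 - 80\right) = 36896 - 487 = 36409$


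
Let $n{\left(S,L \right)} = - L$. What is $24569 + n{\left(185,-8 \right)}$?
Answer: $24577$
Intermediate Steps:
$24569 + n{\left(185,-8 \right)} = 24569 - -8 = 24569 + 8 = 24577$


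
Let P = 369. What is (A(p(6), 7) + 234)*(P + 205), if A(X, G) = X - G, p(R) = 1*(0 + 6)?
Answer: 133742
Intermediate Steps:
p(R) = 6 (p(R) = 1*6 = 6)
(A(p(6), 7) + 234)*(P + 205) = ((6 - 1*7) + 234)*(369 + 205) = ((6 - 7) + 234)*574 = (-1 + 234)*574 = 233*574 = 133742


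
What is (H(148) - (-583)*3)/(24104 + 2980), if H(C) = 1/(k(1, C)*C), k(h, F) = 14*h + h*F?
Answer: 41934025/649365984 ≈ 0.064577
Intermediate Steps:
k(h, F) = 14*h + F*h
H(C) = 1/(C*(14 + C)) (H(C) = 1/(((1*(14 + C)))*C) = 1/((14 + C)*C) = 1/(C*(14 + C)))
(H(148) - (-583)*3)/(24104 + 2980) = (1/(148*(14 + 148)) - (-583)*3)/(24104 + 2980) = ((1/148)/162 - 53*(-33))/27084 = ((1/148)*(1/162) + 1749)*(1/27084) = (1/23976 + 1749)*(1/27084) = (41934025/23976)*(1/27084) = 41934025/649365984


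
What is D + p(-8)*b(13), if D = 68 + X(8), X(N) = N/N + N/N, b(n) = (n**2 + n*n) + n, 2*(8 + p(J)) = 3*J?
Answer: -6950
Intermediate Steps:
p(J) = -8 + 3*J/2 (p(J) = -8 + (3*J)/2 = -8 + 3*J/2)
b(n) = n + 2*n**2 (b(n) = (n**2 + n**2) + n = 2*n**2 + n = n + 2*n**2)
X(N) = 2 (X(N) = 1 + 1 = 2)
D = 70 (D = 68 + 2 = 70)
D + p(-8)*b(13) = 70 + (-8 + (3/2)*(-8))*(13*(1 + 2*13)) = 70 + (-8 - 12)*(13*(1 + 26)) = 70 - 260*27 = 70 - 20*351 = 70 - 7020 = -6950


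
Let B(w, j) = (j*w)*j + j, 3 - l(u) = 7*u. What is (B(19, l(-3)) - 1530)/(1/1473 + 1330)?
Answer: 13902174/1959091 ≈ 7.0962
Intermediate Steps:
l(u) = 3 - 7*u
B(w, j) = j + w*j² (B(w, j) = w*j² + j = j + w*j²)
(B(19, l(-3)) - 1530)/(1/1473 + 1330) = ((3 - 7*(-3))*(1 + (3 - 7*(-3))*19) - 1530)/(1/1473 + 1330) = ((3 + 21)*(1 + (3 + 21)*19) - 1530)/(1/1473 + 1330) = (24*(1 + 24*19) - 1530)/(1959091/1473) = (24*(1 + 456) - 1530)*(1473/1959091) = (24*457 - 1530)*(1473/1959091) = (10968 - 1530)*(1473/1959091) = 9438*(1473/1959091) = 13902174/1959091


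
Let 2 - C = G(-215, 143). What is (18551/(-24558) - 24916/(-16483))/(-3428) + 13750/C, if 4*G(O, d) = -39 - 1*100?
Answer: 8479885552360415/22664434748536 ≈ 374.15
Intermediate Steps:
G(O, d) = -139/4 (G(O, d) = (-39 - 1*100)/4 = (-39 - 100)/4 = (¼)*(-139) = -139/4)
C = 147/4 (C = 2 - 1*(-139/4) = 2 + 139/4 = 147/4 ≈ 36.750)
(18551/(-24558) - 24916/(-16483))/(-3428) + 13750/C = (18551/(-24558) - 24916/(-16483))/(-3428) + 13750/(147/4) = (18551*(-1/24558) - 24916*(-1/16483))*(-1/3428) + 13750*(4/147) = (-18551/24558 + 24916/16483)*(-1/3428) + 55000/147 = (306110995/404789514)*(-1/3428) + 55000/147 = -306110995/1387618453992 + 55000/147 = 8479885552360415/22664434748536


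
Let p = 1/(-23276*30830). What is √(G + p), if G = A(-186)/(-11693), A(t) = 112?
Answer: I*√2633945280397625370/16582778740 ≈ 0.097869*I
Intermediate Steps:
G = -112/11693 (G = 112/(-11693) = 112*(-1/11693) = -112/11693 ≈ -0.0095784)
p = -1/717599080 (p = -1/23276*1/30830 = -1/717599080 ≈ -1.3935e-9)
√(G + p) = √(-112/11693 - 1/717599080) = √(-7306464423/762807822040) = I*√2633945280397625370/16582778740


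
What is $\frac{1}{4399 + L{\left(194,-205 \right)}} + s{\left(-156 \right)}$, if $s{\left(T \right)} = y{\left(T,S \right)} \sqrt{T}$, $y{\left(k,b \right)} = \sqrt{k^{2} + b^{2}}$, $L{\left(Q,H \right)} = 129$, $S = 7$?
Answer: $\frac{1}{4528} + 2 i \sqrt{951015} \approx 0.00022085 + 1950.4 i$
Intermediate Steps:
$y{\left(k,b \right)} = \sqrt{b^{2} + k^{2}}$
$s{\left(T \right)} = \sqrt{T} \sqrt{49 + T^{2}}$ ($s{\left(T \right)} = \sqrt{7^{2} + T^{2}} \sqrt{T} = \sqrt{49 + T^{2}} \sqrt{T} = \sqrt{T} \sqrt{49 + T^{2}}$)
$\frac{1}{4399 + L{\left(194,-205 \right)}} + s{\left(-156 \right)} = \frac{1}{4399 + 129} + \sqrt{-156} \sqrt{49 + \left(-156\right)^{2}} = \frac{1}{4528} + 2 i \sqrt{39} \sqrt{49 + 24336} = \frac{1}{4528} + 2 i \sqrt{39} \sqrt{24385} = \frac{1}{4528} + 2 i \sqrt{951015}$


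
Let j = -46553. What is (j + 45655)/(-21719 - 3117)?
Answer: 449/12418 ≈ 0.036157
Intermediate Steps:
(j + 45655)/(-21719 - 3117) = (-46553 + 45655)/(-21719 - 3117) = -898/(-24836) = -898*(-1/24836) = 449/12418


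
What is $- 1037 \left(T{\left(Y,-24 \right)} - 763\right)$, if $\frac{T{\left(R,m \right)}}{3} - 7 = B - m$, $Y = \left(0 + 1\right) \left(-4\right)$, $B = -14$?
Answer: $738344$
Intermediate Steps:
$Y = -4$ ($Y = 1 \left(-4\right) = -4$)
$T{\left(R,m \right)} = -21 - 3 m$ ($T{\left(R,m \right)} = 21 + 3 \left(-14 - m\right) = 21 - \left(42 + 3 m\right) = -21 - 3 m$)
$- 1037 \left(T{\left(Y,-24 \right)} - 763\right) = - 1037 \left(\left(-21 - -72\right) - 763\right) = - 1037 \left(\left(-21 + 72\right) - 763\right) = - 1037 \left(51 - 763\right) = \left(-1037\right) \left(-712\right) = 738344$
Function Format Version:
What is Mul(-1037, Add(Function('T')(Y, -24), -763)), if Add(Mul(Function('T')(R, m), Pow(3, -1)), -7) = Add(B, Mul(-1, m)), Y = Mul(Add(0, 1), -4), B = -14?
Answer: 738344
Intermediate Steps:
Y = -4 (Y = Mul(1, -4) = -4)
Function('T')(R, m) = Add(-21, Mul(-3, m)) (Function('T')(R, m) = Add(21, Mul(3, Add(-14, Mul(-1, m)))) = Add(21, Add(-42, Mul(-3, m))) = Add(-21, Mul(-3, m)))
Mul(-1037, Add(Function('T')(Y, -24), -763)) = Mul(-1037, Add(Add(-21, Mul(-3, -24)), -763)) = Mul(-1037, Add(Add(-21, 72), -763)) = Mul(-1037, Add(51, -763)) = Mul(-1037, -712) = 738344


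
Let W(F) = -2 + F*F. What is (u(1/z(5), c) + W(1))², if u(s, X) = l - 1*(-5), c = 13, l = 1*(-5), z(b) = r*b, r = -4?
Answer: 1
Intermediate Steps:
z(b) = -4*b
W(F) = -2 + F²
l = -5
u(s, X) = 0 (u(s, X) = -5 - 1*(-5) = -5 + 5 = 0)
(u(1/z(5), c) + W(1))² = (0 + (-2 + 1²))² = (0 + (-2 + 1))² = (0 - 1)² = (-1)² = 1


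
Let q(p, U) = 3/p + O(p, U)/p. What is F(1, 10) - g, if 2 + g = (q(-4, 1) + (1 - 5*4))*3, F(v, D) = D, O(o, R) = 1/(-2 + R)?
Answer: 141/2 ≈ 70.500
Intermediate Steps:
q(p, U) = 3/p + 1/(p*(-2 + U)) (q(p, U) = 3/p + 1/((-2 + U)*p) = 3/p + 1/(p*(-2 + U)))
g = -121/2 (g = -2 + ((-5 + 3*1)/((-4)*(-2 + 1)) + (1 - 5*4))*3 = -2 + (-¼*(-5 + 3)/(-1) + (1 - 20))*3 = -2 + (-¼*(-1)*(-2) - 19)*3 = -2 + (-½ - 19)*3 = -2 - 39/2*3 = -2 - 117/2 = -121/2 ≈ -60.500)
F(1, 10) - g = 10 - 1*(-121/2) = 10 + 121/2 = 141/2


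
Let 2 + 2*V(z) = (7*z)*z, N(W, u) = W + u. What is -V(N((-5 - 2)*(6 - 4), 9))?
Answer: -173/2 ≈ -86.500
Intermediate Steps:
V(z) = -1 + 7*z²/2 (V(z) = -1 + ((7*z)*z)/2 = -1 + (7*z²)/2 = -1 + 7*z²/2)
-V(N((-5 - 2)*(6 - 4), 9)) = -(-1 + 7*((-5 - 2)*(6 - 4) + 9)²/2) = -(-1 + 7*(-7*2 + 9)²/2) = -(-1 + 7*(-14 + 9)²/2) = -(-1 + (7/2)*(-5)²) = -(-1 + (7/2)*25) = -(-1 + 175/2) = -1*173/2 = -173/2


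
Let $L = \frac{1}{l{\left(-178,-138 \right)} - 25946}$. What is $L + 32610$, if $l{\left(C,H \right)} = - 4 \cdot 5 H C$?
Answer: $\frac{16866739859}{517226} \approx 32610.0$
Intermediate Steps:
$l{\left(C,H \right)} = - 20 C H$ ($l{\left(C,H \right)} = - 4 \cdot 5 C H = - 20 C H$)
$L = - \frac{1}{517226}$ ($L = \frac{1}{\left(-20\right) \left(-178\right) \left(-138\right) - 25946} = \frac{1}{-491280 - 25946} = \frac{1}{-517226} = - \frac{1}{517226} \approx -1.9334 \cdot 10^{-6}$)
$L + 32610 = - \frac{1}{517226} + 32610 = \frac{16866739859}{517226}$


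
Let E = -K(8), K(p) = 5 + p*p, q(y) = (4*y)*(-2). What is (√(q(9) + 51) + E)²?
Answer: (69 - I*√21)² ≈ 4740.0 - 632.4*I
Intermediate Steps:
q(y) = -8*y
K(p) = 5 + p²
E = -69 (E = -(5 + 8²) = -(5 + 64) = -1*69 = -69)
(√(q(9) + 51) + E)² = (√(-8*9 + 51) - 69)² = (√(-72 + 51) - 69)² = (√(-21) - 69)² = (I*√21 - 69)² = (-69 + I*√21)²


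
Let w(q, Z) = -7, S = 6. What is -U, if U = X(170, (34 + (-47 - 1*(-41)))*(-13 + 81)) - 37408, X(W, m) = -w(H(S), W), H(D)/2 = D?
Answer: 37401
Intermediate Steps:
H(D) = 2*D
X(W, m) = 7 (X(W, m) = -1*(-7) = 7)
U = -37401 (U = 7 - 37408 = -37401)
-U = -1*(-37401) = 37401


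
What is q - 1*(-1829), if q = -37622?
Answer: -35793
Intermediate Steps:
q - 1*(-1829) = -37622 - 1*(-1829) = -37622 + 1829 = -35793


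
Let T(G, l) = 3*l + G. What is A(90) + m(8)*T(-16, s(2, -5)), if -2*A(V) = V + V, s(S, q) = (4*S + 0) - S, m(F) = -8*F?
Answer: -218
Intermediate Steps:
s(S, q) = 3*S (s(S, q) = 4*S - S = 3*S)
A(V) = -V (A(V) = -(V + V)/2 = -V)
T(G, l) = G + 3*l
A(90) + m(8)*T(-16, s(2, -5)) = -1*90 + (-8*8)*(-16 + 3*(3*2)) = -90 - 64*(-16 + 3*6) = -90 - 64*(-16 + 18) = -90 - 64*2 = -90 - 128 = -218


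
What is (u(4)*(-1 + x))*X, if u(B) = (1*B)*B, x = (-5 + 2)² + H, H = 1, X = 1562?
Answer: 224928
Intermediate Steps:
x = 10 (x = (-5 + 2)² + 1 = (-3)² + 1 = 9 + 1 = 10)
u(B) = B² (u(B) = B*B = B²)
(u(4)*(-1 + x))*X = (4²*(-1 + 10))*1562 = (16*9)*1562 = 144*1562 = 224928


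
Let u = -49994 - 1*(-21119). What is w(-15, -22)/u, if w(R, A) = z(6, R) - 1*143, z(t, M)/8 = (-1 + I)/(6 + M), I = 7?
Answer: 89/17325 ≈ 0.0051371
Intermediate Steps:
z(t, M) = 48/(6 + M) (z(t, M) = 8*((-1 + 7)/(6 + M)) = 8*(6/(6 + M)) = 48/(6 + M))
u = -28875 (u = -49994 + 21119 = -28875)
w(R, A) = -143 + 48/(6 + R) (w(R, A) = 48/(6 + R) - 1*143 = 48/(6 + R) - 143 = -143 + 48/(6 + R))
w(-15, -22)/u = ((-810 - 143*(-15))/(6 - 15))/(-28875) = ((-810 + 2145)/(-9))*(-1/28875) = -⅑*1335*(-1/28875) = -445/3*(-1/28875) = 89/17325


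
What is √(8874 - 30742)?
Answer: 2*I*√5467 ≈ 147.88*I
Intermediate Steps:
√(8874 - 30742) = √(-21868) = 2*I*√5467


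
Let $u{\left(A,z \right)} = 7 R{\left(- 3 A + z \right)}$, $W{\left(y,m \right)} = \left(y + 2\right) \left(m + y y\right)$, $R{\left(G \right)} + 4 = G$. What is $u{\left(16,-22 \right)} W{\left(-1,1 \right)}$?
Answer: $-1036$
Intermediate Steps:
$R{\left(G \right)} = -4 + G$
$W{\left(y,m \right)} = \left(2 + y\right) \left(m + y^{2}\right)$
$u{\left(A,z \right)} = -28 - 21 A + 7 z$ ($u{\left(A,z \right)} = 7 \left(-4 - \left(- z + 3 A\right)\right) = 7 \left(-4 + z - 3 A\right) = -28 - 21 A + 7 z$)
$u{\left(16,-22 \right)} W{\left(-1,1 \right)} = \left(-28 - 336 + 7 \left(-22\right)\right) \left(\left(-1\right)^{3} + 2 \cdot 1 + 2 \left(-1\right)^{2} + 1 \left(-1\right)\right) = \left(-28 - 336 - 154\right) \left(-1 + 2 + 2 \cdot 1 - 1\right) = - 518 \left(-1 + 2 + 2 - 1\right) = \left(-518\right) 2 = -1036$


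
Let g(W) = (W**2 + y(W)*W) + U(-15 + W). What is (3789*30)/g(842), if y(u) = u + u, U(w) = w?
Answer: 113670/2127719 ≈ 0.053423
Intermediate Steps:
y(u) = 2*u
g(W) = -15 + W + 3*W**2 (g(W) = (W**2 + (2*W)*W) + (-15 + W) = (W**2 + 2*W**2) + (-15 + W) = 3*W**2 + (-15 + W) = -15 + W + 3*W**2)
(3789*30)/g(842) = (3789*30)/(-15 + 842 + 3*842**2) = 113670/(-15 + 842 + 3*708964) = 113670/(-15 + 842 + 2126892) = 113670/2127719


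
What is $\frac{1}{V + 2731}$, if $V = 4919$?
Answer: $\frac{1}{7650} \approx 0.00013072$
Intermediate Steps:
$\frac{1}{V + 2731} = \frac{1}{4919 + 2731} = \frac{1}{7650}$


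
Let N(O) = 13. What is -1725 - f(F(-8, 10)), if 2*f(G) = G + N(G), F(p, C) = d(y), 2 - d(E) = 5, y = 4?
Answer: -1730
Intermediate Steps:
d(E) = -3 (d(E) = 2 - 1*5 = 2 - 5 = -3)
F(p, C) = -3
f(G) = 13/2 + G/2 (f(G) = (G + 13)/2 = (13 + G)/2 = 13/2 + G/2)
-1725 - f(F(-8, 10)) = -1725 - (13/2 + (½)*(-3)) = -1725 - (13/2 - 3/2) = -1725 - 1*5 = -1725 - 5 = -1730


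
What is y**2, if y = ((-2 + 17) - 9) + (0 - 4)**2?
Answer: 484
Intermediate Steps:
y = 22 (y = (15 - 9) + (-4)**2 = 6 + 16 = 22)
y**2 = 22**2 = 484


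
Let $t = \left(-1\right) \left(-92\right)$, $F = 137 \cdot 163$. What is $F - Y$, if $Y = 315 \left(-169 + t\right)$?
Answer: $46586$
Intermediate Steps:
$F = 22331$
$t = 92$
$Y = -24255$ ($Y = 315 \left(-169 + 92\right) = 315 \left(-77\right) = -24255$)
$F - Y = 22331 - -24255 = 22331 + 24255 = 46586$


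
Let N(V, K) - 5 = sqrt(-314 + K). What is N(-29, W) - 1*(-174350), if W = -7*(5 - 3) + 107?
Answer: 174355 + I*sqrt(221) ≈ 1.7436e+5 + 14.866*I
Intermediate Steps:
W = 93 (W = -7*2 + 107 = -14 + 107 = 93)
N(V, K) = 5 + sqrt(-314 + K)
N(-29, W) - 1*(-174350) = (5 + sqrt(-314 + 93)) - 1*(-174350) = (5 + sqrt(-221)) + 174350 = (5 + I*sqrt(221)) + 174350 = 174355 + I*sqrt(221)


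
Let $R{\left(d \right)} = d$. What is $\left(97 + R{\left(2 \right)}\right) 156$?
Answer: $15444$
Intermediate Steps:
$\left(97 + R{\left(2 \right)}\right) 156 = \left(97 + 2\right) 156 = 99 \cdot 156 = 15444$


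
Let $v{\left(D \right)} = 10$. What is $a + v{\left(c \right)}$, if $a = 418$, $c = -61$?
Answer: $428$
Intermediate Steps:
$a + v{\left(c \right)} = 418 + 10 = 428$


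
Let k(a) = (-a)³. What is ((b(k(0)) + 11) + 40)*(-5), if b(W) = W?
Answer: -255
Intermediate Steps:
k(a) = -a³
((b(k(0)) + 11) + 40)*(-5) = ((-1*0³ + 11) + 40)*(-5) = ((-1*0 + 11) + 40)*(-5) = ((0 + 11) + 40)*(-5) = (11 + 40)*(-5) = 51*(-5) = -255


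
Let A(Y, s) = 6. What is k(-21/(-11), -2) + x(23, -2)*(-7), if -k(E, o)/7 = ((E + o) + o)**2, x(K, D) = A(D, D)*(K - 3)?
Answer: -105343/121 ≈ -870.60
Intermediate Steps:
x(K, D) = -18 + 6*K (x(K, D) = 6*(K - 3) = 6*(-3 + K) = -18 + 6*K)
k(E, o) = -7*(E + 2*o)**2 (k(E, o) = -7*((E + o) + o)**2 = -7*(E + 2*o)**2)
k(-21/(-11), -2) + x(23, -2)*(-7) = -7*(-21/(-11) + 2*(-2))**2 + (-18 + 6*23)*(-7) = -7*(-21*(-1/11) - 4)**2 + (-18 + 138)*(-7) = -7*(21/11 - 4)**2 + 120*(-7) = -7*(-23/11)**2 - 840 = -7*529/121 - 840 = -3703/121 - 840 = -105343/121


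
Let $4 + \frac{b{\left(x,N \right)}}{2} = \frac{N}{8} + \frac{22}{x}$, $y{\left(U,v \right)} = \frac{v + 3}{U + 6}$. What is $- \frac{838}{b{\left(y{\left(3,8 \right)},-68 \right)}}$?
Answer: $- \frac{838}{11} \approx -76.182$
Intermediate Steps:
$y{\left(U,v \right)} = \frac{3 + v}{6 + U}$
$b{\left(x,N \right)} = -8 + \frac{44}{x} + \frac{N}{4}$ ($b{\left(x,N \right)} = -8 + 2 \left(\frac{N}{8} + \frac{22}{x}\right) = -8 + 2 \left(\frac{22}{x} + \frac{N}{8}\right) = -8 + \left(\frac{44}{x} + \frac{N}{4}\right) = -8 + \frac{44}{x} + \frac{N}{4}$)
$- \frac{838}{b{\left(y{\left(3,8 \right)},-68 \right)}} = - \frac{838}{-8 + \frac{44}{\frac{1}{6 + 3} \left(3 + 8\right)} + \frac{1}{4} \left(-68\right)} = - \frac{838}{-8 + \frac{44}{\frac{1}{9} \cdot 11} - 17} = - \frac{838}{-8 + \frac{44}{\frac{11}{9}} - 17} = - \frac{838}{-8 + 44 \cdot \frac{9}{11} - 17} = - \frac{838}{-8 + 36 - 17} = - \frac{838}{11}$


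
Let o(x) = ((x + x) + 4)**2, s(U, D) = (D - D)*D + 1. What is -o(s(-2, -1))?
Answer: -36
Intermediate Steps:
s(U, D) = 1 (s(U, D) = 0*D + 1 = 0 + 1 = 1)
o(x) = (4 + 2*x)**2 (o(x) = (2*x + 4)**2 = (4 + 2*x)**2)
-o(s(-2, -1)) = -4*(2 + 1)**2 = -4*3**2 = -4*9 = -1*36 = -36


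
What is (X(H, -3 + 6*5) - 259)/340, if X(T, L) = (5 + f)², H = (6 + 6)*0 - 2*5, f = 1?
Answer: -223/340 ≈ -0.65588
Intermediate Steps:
H = -10 (H = 12*0 - 10 = 0 - 10 = -10)
X(T, L) = 36 (X(T, L) = (5 + 1)² = 6² = 36)
(X(H, -3 + 6*5) - 259)/340 = (36 - 259)/340 = -223*1/340 = -223/340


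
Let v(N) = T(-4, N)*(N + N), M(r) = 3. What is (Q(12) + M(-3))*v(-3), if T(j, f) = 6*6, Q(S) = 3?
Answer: -1296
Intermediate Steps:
T(j, f) = 36
v(N) = 72*N (v(N) = 36*(N + N) = 36*(2*N) = 72*N)
(Q(12) + M(-3))*v(-3) = (3 + 3)*(72*(-3)) = 6*(-216) = -1296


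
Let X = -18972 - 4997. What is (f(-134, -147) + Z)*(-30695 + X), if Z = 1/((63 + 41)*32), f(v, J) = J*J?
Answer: -491393507249/416 ≈ -1.1812e+9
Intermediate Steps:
f(v, J) = J**2
X = -23969
Z = 1/3328 (Z = 1/(104*32) = 1/3328 ≈ 0.00030048)
(f(-134, -147) + Z)*(-30695 + X) = ((-147)**2 + 1/3328)*(-30695 - 23969) = (21609 + 1/3328)*(-54664) = (71914753/3328)*(-54664) = -491393507249/416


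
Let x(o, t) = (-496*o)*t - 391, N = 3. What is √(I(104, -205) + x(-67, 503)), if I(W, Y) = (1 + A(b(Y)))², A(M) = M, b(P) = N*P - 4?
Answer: √17097229 ≈ 4134.9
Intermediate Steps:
b(P) = -4 + 3*P (b(P) = 3*P - 4 = -4 + 3*P)
x(o, t) = -391 - 496*o*t (x(o, t) = -496*o*t - 391 = -391 - 496*o*t)
I(W, Y) = (-3 + 3*Y)² (I(W, Y) = (1 + (-4 + 3*Y))² = (-3 + 3*Y)²)
√(I(104, -205) + x(-67, 503)) = √(9*(-1 - 205)² + (-391 - 496*(-67)*503)) = √(9*(-206)² + (-391 + 16715696)) = √(9*42436 + 16715305) = √(381924 + 16715305) = √17097229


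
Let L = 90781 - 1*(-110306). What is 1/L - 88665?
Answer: -17829378854/201087 ≈ -88665.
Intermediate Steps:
L = 201087 (L = 90781 + 110306 = 201087)
1/L - 88665 = 1/201087 - 88665 = -17829378854/201087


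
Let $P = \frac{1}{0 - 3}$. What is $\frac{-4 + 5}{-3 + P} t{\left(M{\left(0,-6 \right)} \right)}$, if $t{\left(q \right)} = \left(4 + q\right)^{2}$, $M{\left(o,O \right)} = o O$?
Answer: $- \frac{24}{5} \approx -4.8$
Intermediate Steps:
$M{\left(o,O \right)} = O o$
$P = - \frac{1}{3}$ ($P = \frac{1}{-3} = - \frac{1}{3} \approx -0.33333$)
$\frac{-4 + 5}{-3 + P} t{\left(M{\left(0,-6 \right)} \right)} = \frac{-4 + 5}{-3 - \frac{1}{3}} \left(4 - 0\right)^{2} = 1 \frac{1}{- \frac{10}{3}} \left(4 + 0\right)^{2} = 1 \left(- \frac{3}{10}\right) 4^{2} = \left(- \frac{3}{10}\right) 16 = - \frac{24}{5}$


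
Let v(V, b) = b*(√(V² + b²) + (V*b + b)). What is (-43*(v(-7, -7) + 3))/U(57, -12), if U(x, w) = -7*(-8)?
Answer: 12513/56 + 301*√2/8 ≈ 276.66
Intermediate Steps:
U(x, w) = 56
v(V, b) = b*(b + √(V² + b²) + V*b) (v(V, b) = b*(√(V² + b²) + (b + V*b)) = b*(b + √(V² + b²) + V*b))
(-43*(v(-7, -7) + 3))/U(57, -12) = -43*(-7*(-7 + √((-7)² + (-7)²) - 7*(-7)) + 3)/56 = -43*(-7*(-7 + √(49 + 49) + 49) + 3)*(1/56) = -43*(-7*(-7 + √98 + 49) + 3)*(1/56) = -43*(-7*(-7 + 7*√2 + 49) + 3)*(1/56) = -43*(-7*(42 + 7*√2) + 3)*(1/56) = -43*((-294 - 49*√2) + 3)*(1/56) = -43*(-291 - 49*√2)*(1/56) = (12513 + 2107*√2)*(1/56) = 12513/56 + 301*√2/8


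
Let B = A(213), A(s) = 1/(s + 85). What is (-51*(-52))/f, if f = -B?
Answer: -790296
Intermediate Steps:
A(s) = 1/(85 + s)
B = 1/298 (B = 1/(85 + 213) = 1/298 ≈ 0.0033557)
f = -1/298 (f = -1*1/298 = -1/298 ≈ -0.0033557)
(-51*(-52))/f = (-51*(-52))/(-1/298) = 2652*(-298) = -790296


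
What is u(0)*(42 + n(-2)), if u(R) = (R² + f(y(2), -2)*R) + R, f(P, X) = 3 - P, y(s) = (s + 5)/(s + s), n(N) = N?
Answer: 0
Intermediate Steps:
y(s) = (5 + s)/(2*s) (y(s) = (5 + s)/((2*s)) = (5 + s)*(1/(2*s)) = (5 + s)/(2*s))
u(R) = R² + 9*R/4 (u(R) = (R² + (3 - (5 + 2)/(2*2))*R) + R = (R² + (3 - 7/(2*2))*R) + R = (R² + (3 - 1*7/4)*R) + R = (R² + (3 - 7/4)*R) + R = (R² + 5*R/4) + R = R² + 9*R/4)
u(0)*(42 + n(-2)) = ((¼)*0*(9 + 4*0))*(42 - 2) = ((¼)*0*(9 + 0))*40 = ((¼)*0*9)*40 = 0*40 = 0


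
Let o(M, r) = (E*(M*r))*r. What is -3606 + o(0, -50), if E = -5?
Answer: -3606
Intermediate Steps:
o(M, r) = -5*M*r² (o(M, r) = (-5*M*r)*r = -5*M*r²)
-3606 + o(0, -50) = -3606 - 5*0*(-50)² = -3606 - 5*0*2500 = -3606 + 0 = -3606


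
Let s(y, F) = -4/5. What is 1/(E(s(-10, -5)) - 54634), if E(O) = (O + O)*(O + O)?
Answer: -25/1365786 ≈ -1.8304e-5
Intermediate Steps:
s(y, F) = -⅘ (s(y, F) = -4*⅕ = -⅘)
E(O) = 4*O² (E(O) = (2*O)*(2*O) = 4*O²)
1/(E(s(-10, -5)) - 54634) = 1/(4*(-⅘)² - 54634) = 1/(4*(16/25) - 54634) = 1/(64/25 - 54634) = 1/(-1365786/25) = -25/1365786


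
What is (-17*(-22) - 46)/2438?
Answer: 164/1219 ≈ 0.13454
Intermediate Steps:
(-17*(-22) - 46)/2438 = (374 - 46)*(1/2438) = 328*(1/2438) = 164/1219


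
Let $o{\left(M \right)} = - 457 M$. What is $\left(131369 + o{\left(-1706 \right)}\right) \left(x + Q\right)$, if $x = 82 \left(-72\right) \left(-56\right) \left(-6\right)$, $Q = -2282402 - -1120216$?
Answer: $-2865976835230$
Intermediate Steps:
$Q = -1162186$ ($Q = -2282402 + 1120216 = -1162186$)
$x = -1983744$ ($x = \left(-5904\right) \left(-56\right) \left(-6\right) = 330624 \left(-6\right) = -1983744$)
$\left(131369 + o{\left(-1706 \right)}\right) \left(x + Q\right) = \left(131369 - -779642\right) \left(-1983744 - 1162186\right) = \left(131369 + 779642\right) \left(-3145930\right) = 911011 \left(-3145930\right) = -2865976835230$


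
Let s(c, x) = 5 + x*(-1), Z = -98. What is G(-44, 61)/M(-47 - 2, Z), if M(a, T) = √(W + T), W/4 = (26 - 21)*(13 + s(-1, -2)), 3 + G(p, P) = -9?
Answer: -6*√302/151 ≈ -0.69052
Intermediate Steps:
G(p, P) = -12 (G(p, P) = -3 - 9 = -12)
s(c, x) = 5 - x
W = 400 (W = 4*((26 - 21)*(13 + (5 - 1*(-2)))) = 4*(5*(13 + (5 + 2))) = 4*(5*(13 + 7)) = 4*(5*20) = 4*100 = 400)
M(a, T) = √(400 + T)
G(-44, 61)/M(-47 - 2, Z) = -12/√(400 - 98) = -12*√302/302 = -6*√302/151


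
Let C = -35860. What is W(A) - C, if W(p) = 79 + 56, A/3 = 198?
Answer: 35995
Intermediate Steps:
A = 594 (A = 3*198 = 594)
W(p) = 135
W(A) - C = 135 - 1*(-35860) = 135 + 35860 = 35995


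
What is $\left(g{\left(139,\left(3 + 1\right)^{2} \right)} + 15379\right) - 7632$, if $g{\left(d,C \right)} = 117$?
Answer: $7864$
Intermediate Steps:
$\left(g{\left(139,\left(3 + 1\right)^{2} \right)} + 15379\right) - 7632 = \left(117 + 15379\right) - 7632 = 15496 - 7632 = 7864$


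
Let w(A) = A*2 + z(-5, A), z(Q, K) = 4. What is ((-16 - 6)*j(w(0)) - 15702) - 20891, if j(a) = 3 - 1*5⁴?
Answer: -22909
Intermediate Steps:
w(A) = 4 + 2*A (w(A) = A*2 + 4 = 2*A + 4 = 4 + 2*A)
j(a) = -622 (j(a) = 3 - 1*625 = 3 - 625 = -622)
((-16 - 6)*j(w(0)) - 15702) - 20891 = ((-16 - 6)*(-622) - 15702) - 20891 = (-22*(-622) - 15702) - 20891 = (13684 - 15702) - 20891 = -2018 - 20891 = -22909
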